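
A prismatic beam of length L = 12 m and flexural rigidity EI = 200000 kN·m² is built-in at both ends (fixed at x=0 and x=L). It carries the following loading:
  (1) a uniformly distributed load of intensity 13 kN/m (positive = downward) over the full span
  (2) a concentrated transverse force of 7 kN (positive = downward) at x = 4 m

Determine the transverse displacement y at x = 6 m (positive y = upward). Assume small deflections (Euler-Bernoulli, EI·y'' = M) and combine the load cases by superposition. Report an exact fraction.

y(6) = -1123/300000 m

Load 1 — uniform load w=13 kN/m over full span:
  y_1 = -wx²(L-x)²/(24EI) = -13·6²·(12-6)²/(24·200000) = -351/100000 m
Load 2 — point force P=7 kN at a=4 m (b=L-a=8):
  y_2 = -Pa²(L-x)²(3bL-(3b+a)(L-x))/(6L³EI)  [x>a] = -7·4²·(12-6)²·(3·8·12-(3·8+4)·(12-6))/(6·12³·200000) = -7/30000 m
Superposition: y = Σ y_i = -1123/300000 m ≈ -0.003743 m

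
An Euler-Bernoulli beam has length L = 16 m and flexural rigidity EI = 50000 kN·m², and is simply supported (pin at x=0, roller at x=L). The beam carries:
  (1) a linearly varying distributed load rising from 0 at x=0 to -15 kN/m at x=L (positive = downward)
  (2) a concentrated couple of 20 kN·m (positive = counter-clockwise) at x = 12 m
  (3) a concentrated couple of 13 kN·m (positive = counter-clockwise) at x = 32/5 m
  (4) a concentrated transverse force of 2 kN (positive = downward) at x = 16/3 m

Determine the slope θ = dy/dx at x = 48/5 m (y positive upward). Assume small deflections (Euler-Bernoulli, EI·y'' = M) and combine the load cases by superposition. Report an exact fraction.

Load 1 — triangular load w₀=-15 kN/m (0→w₀ over full span):
  θ_1 = -w₀(7L⁴-30L²x²+15x⁴)/(360LEI) = -(-15)·(7·16⁴-30·16²·(48/5)²+15·(48/5)⁴)/(360·16·50000) = -7424/1171875 rad
Load 2 — applied couple M₀=20 kN·m at a=12 m (b=L-a=4):
  θ_2 = (M₀x²/(2L)+C₁)/EI  [x≤a] with C₁=M₀(3b²-L²)/(6L)=-130/3 = (20·(48/5)²/(2·16)+(-130/3))/50000 = 107/375000 rad
Load 3 — applied couple M₀=13 kN·m at a=32/5 m (b=L-a=48/5):
  θ_3 = (M₀x²/(2L)-M₀(x-a)+C₁)/EI  [x>a] with C₁=M₀(3b²-L²)/(6L)=208/75 = (13·(48/5)²/(2·16)-13·((48/5)-(32/5))+(208/75))/50000 = -13/468750 rad
Load 4 — point force P=2 kN at a=16/3 m (b=L-a=32/3):
  θ_4 = -Pa(2L²-6Lx+3x²+a²)/(6LEI)  [x>a] = -2·(16/3)·(2·16²-6·16·(48/5)+3·(48/5)²+(16/3)²)/(6·16·50000) = 1472/6328125 rad
Superposition: θ = Σ θ_i = -1479499/253125000 rad ≈ -0.005845 rad

θ(48/5) = -1479499/253125000 rad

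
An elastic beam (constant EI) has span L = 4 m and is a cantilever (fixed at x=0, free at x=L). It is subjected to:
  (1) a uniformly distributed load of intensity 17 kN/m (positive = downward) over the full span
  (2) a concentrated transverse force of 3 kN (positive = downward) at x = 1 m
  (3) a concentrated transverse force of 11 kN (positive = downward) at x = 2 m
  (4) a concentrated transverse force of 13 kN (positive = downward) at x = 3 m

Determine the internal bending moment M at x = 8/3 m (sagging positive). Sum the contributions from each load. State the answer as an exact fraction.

Load 1 — uniform load w=17 kN/m over full span:
  M_1 = -w(L-x)²/2 = -17·(4-(8/3))²/2 = -136/9 kN·m
Load 2 — point force P=3 kN at a=1 m (b=L-a=3):
  M_2 = 0  [x>a] = 0 kN·m
Load 3 — point force P=11 kN at a=2 m (b=L-a=2):
  M_3 = 0  [x>a] = 0 kN·m
Load 4 — point force P=13 kN at a=3 m (b=L-a=1):
  M_4 = -P(a-x)  [x≤a] = -13·(3-(8/3)) = -13/3 kN·m
Superposition: M = Σ M_i = -175/9 kN·m ≈ -19.444444 kN·m

M(8/3) = -175/9 kN·m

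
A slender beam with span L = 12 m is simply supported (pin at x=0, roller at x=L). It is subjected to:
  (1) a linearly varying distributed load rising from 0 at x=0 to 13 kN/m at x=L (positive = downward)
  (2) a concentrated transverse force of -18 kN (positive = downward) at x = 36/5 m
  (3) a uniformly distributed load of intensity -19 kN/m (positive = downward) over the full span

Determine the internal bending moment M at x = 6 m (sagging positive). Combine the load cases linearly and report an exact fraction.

M(6) = -1341/5 kN·m

Load 1 — triangular load w₀=13 kN/m (0→w₀ over full span):
  M_1 = w₀Lx/6 - w₀x³/(6L) = 13·12·6/6 - 13·6³/(6·12) = 117 kN·m
Load 2 — point force P=-18 kN at a=36/5 m (b=L-a=24/5):
  M_2 = Pbx/L  [x≤a] = (-18)·(24/5)·6/12 = -216/5 kN·m
Load 3 — uniform load w=-19 kN/m over full span:
  M_3 = wx(L-x)/2 = (-19)·6·(12-6)/2 = -342 kN·m
Superposition: M = Σ M_i = -1341/5 kN·m ≈ -268.200000 kN·m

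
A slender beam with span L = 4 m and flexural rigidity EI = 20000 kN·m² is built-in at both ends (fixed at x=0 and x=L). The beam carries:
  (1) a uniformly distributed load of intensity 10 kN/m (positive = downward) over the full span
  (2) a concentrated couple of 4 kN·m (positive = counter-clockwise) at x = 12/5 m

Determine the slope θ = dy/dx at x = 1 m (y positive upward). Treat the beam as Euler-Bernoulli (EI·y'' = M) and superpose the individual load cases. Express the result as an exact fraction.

θ(1) = -139/500000 rad

Load 1 — uniform load w=10 kN/m over full span:
  θ_1 = -wx(L-x)(L-2x)/(12EI) = -10·1·(4-1)·(4-2·1)/(12·20000) = -1/4000 rad
Load 2 — applied couple M₀=4 kN·m at a=12/5 m (b=L-a=8/5):
  θ_2 = (R_Ax²/2 - M_Ax)/EI  [x≤a] with R_A=36/25, M_A=32/25 = ((36/25)·1²/2 - (32/25)·1)/20000 = -7/250000 rad
Superposition: θ = Σ θ_i = -139/500000 rad ≈ -0.000278 rad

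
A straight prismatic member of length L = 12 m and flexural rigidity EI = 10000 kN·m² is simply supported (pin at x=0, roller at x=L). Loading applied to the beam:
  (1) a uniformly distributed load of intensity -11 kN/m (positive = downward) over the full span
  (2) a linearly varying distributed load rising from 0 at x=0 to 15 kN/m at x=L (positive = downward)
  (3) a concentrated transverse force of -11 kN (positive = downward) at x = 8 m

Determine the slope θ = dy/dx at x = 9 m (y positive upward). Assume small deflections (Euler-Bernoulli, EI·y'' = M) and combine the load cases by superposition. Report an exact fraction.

Load 1 — uniform load w=-11 kN/m over full span:
  θ_1 = -w(L³-6Lx²+4x³)/(24EI) = -(-11)·(12³-6·12·9²+4·9³)/(24·10000) = -1089/20000 rad
Load 2 — triangular load w₀=15 kN/m (0→w₀ over full span):
  θ_2 = -w₀(7L⁴-30L²x²+15x⁴)/(360LEI) = -15·(7·12⁴-30·12²·9²+15·9⁴)/(360·12·10000) = 11817/320000 rad
Load 3 — point force P=-11 kN at a=8 m (b=L-a=4):
  θ_3 = -Pa(2L²-6Lx+3x²+a²)/(6LEI)  [x>a] = -(-11)·8·(2·12²-6·12·9+3·9²+8²)/(6·12·10000) = -583/90000 rad
Superposition: θ = Σ θ_i = -69119/2880000 rad ≈ -0.024000 rad

θ(9) = -69119/2880000 rad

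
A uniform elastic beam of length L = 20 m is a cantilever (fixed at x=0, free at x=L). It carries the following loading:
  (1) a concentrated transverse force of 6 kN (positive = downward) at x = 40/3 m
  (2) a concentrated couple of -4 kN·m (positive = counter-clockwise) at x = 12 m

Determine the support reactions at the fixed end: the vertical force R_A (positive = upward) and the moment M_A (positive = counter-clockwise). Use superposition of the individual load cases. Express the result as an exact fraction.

R_A = 6 kN, M_A = 84 kN·m

Load 1 — point force P=6 kN at a=40/3 m (b=L-a=20/3):
  R_A = P = 6 kN
  M_A = Pa = 6·(40/3) = 80 kN·m
Load 2 — applied couple M₀=-4 kN·m at a=12 m (b=L-a=8):
  R_A = 0 kN
  M_A = -M₀ = -(-4) = 4 kN·m
Superposition: R_A = 6 kN, M_A = 84 kN·m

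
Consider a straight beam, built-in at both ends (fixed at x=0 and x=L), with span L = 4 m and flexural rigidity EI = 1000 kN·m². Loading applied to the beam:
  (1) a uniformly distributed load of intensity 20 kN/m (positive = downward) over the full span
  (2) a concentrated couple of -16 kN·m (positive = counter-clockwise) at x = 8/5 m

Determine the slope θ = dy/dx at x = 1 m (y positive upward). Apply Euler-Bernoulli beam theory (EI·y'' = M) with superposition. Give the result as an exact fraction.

Load 1 — uniform load w=20 kN/m over full span:
  θ_1 = -wx(L-x)(L-2x)/(12EI) = -20·1·(4-1)·(4-2·1)/(12·1000) = -1/100 rad
Load 2 — applied couple M₀=-16 kN·m at a=8/5 m (b=L-a=12/5):
  θ_2 = (R_Ax²/2 - M_Ax)/EI  [x≤a] with R_A=-144/25, M_A=-48/25 = ((-144/25)·1²/2 - (-48/25)·1)/1000 = -3/3125 rad
Superposition: θ = Σ θ_i = -137/12500 rad ≈ -0.010960 rad

θ(1) = -137/12500 rad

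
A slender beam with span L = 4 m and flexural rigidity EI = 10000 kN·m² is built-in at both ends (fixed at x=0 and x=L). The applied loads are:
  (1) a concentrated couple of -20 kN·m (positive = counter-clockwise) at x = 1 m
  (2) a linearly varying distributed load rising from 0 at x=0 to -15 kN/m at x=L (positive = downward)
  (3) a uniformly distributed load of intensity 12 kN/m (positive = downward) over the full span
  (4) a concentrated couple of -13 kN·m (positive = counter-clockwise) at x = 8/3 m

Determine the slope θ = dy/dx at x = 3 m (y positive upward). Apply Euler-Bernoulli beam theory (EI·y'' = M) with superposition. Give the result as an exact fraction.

Load 1 — applied couple M₀=-20 kN·m at a=1 m (b=L-a=3):
  θ_1 = (R_Ax²/2 - M_Ax - M₀(x-a))/EI  [x>a] with R_A=-45/8, M_A=15/4 = ((-45/8)·3²/2 - (15/4)·3 - (-20)·(3-1))/10000 = 11/32000 rad
Load 2 — triangular load w₀=-15 kN/m (0→w₀ over full span):
  θ_2 = -w₀(2x(L-x)(L-2x)(x+2L)+x²(L-x)²)/(120LEI) = -(-15)·(2·3·(4-3)·(4-2·3)·(3+2·4)+3²·(4-3)²)/(120·4·10000) = -123/320000 rad
Load 3 — uniform load w=12 kN/m over full span:
  θ_3 = -wx(L-x)(L-2x)/(12EI) = -12·3·(4-3)·(4-2·3)/(12·10000) = 3/5000 rad
Load 4 — applied couple M₀=-13 kN·m at a=8/3 m (b=L-a=4/3):
  θ_4 = (R_Ax²/2 - M_Ax - M₀(x-a))/EI  [x>a] with R_A=-13/3, M_A=-13/3 = ((-13/3)·3²/2 - (-13/3)·3 - (-13)·(3-(8/3)))/10000 = -13/60000 rad
Superposition: θ = Σ θ_i = 329/960000 rad ≈ 0.000343 rad

θ(3) = 329/960000 rad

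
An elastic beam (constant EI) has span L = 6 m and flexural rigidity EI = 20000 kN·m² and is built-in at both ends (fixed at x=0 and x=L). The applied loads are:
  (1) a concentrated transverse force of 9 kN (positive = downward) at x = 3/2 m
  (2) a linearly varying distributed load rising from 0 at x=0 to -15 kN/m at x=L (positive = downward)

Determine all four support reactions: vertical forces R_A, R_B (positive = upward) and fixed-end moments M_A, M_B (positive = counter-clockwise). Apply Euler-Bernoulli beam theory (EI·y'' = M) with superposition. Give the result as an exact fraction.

Load 1 — point force P=9 kN at a=3/2 m (b=L-a=9/2):
  R_A = Pb²(3a+b)/L³ = 9·(9/2)²·(3·(3/2)+(9/2))/6³ = 243/32 kN
  M_A = Pab²/L² = 9·(3/2)·(9/2)²/6² = 243/32 kN·m
  R_B = Pa²(a+3b)/L³ = 9·(3/2)²·((3/2)+3·(9/2))/6³ = 45/32 kN
  M_B = -Pa²b/L² = -9·(3/2)²·(9/2)/6² = -81/32 kN·m
Load 2 — triangular load w₀=-15 kN/m (0→w₀ over full span):
  R_A = 3w₀L/20 = 3·(-15)·6/20 = -27/2 kN
  M_A = w₀L²/30 = (-15)·6²/30 = -18 kN·m
  R_B = 7w₀L/20 = 7·(-15)·6/20 = -63/2 kN
  M_B = -w₀L²/20 = -(-15)·6²/20 = 27 kN·m
Superposition: R_A = -189/32 kN, M_A = -333/32 kN·m, R_B = -963/32 kN, M_B = 783/32 kN·m

R_A = -189/32 kN, M_A = -333/32 kN·m, R_B = -963/32 kN, M_B = 783/32 kN·m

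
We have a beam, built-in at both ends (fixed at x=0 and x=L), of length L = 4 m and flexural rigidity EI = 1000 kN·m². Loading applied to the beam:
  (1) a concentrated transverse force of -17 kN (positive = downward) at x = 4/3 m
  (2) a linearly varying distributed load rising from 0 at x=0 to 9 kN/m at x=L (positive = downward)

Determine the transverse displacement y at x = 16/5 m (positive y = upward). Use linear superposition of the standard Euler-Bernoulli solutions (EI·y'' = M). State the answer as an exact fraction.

Load 1 — point force P=-17 kN at a=4/3 m (b=L-a=8/3):
  y_1 = -Pa²(L-x)²(3bL-(3b+a)(L-x))/(6L³EI)  [x>a] = -(-17)·(4/3)²·(4-(16/5))²·(3·(8/3)·4-(3·(8/3)+(4/3))·(4-(16/5)))/(6·4³·1000) = 1564/1265625 m
Load 2 — triangular load w₀=9 kN/m (0→w₀ over full span):
  y_2 = -w₀x²(L-x)²(x+2L)/(120LEI) = -9·(16/5)²·(4-(16/5))²·((16/5)+2·4)/(120·4·1000) = -2688/1953125 m
Superposition: y = Σ y_i = -22228/158203125 m ≈ -0.000141 m

y(16/5) = -22228/158203125 m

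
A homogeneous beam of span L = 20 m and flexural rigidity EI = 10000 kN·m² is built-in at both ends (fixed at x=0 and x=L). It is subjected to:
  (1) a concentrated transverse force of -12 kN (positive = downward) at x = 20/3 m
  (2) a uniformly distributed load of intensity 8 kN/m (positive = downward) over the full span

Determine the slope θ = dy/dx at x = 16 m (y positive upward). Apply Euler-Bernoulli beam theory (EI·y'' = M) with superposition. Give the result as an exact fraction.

θ(16) = 262/5625 rad

Load 1 — point force P=-12 kN at a=20/3 m (b=L-a=40/3):
  θ_1 = Pa²(L-x)(2bL-(3b+a)(L-x))/(2L³EI)  [x>a] = (-12)·(20/3)²·(20-16)·(2·(40/3)·20-(3·(40/3)+(20/3))·(20-16))/(2·20³·10000) = -26/5625 rad
Load 2 — uniform load w=8 kN/m over full span:
  θ_2 = -wx(L-x)(L-2x)/(12EI) = -8·16·(20-16)·(20-2·16)/(12·10000) = 32/625 rad
Superposition: θ = Σ θ_i = 262/5625 rad ≈ 0.046578 rad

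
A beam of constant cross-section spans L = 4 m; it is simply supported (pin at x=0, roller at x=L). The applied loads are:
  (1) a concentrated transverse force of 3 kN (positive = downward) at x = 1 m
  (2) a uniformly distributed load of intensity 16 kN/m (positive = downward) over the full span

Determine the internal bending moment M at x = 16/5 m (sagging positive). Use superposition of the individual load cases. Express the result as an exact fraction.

M(16/5) = 527/25 kN·m

Load 1 — point force P=3 kN at a=1 m (b=L-a=3):
  M_1 = Pa(L-x)/L  [x>a] = 3·1·(4-(16/5))/4 = 3/5 kN·m
Load 2 — uniform load w=16 kN/m over full span:
  M_2 = wx(L-x)/2 = 16·(16/5)·(4-(16/5))/2 = 512/25 kN·m
Superposition: M = Σ M_i = 527/25 kN·m ≈ 21.080000 kN·m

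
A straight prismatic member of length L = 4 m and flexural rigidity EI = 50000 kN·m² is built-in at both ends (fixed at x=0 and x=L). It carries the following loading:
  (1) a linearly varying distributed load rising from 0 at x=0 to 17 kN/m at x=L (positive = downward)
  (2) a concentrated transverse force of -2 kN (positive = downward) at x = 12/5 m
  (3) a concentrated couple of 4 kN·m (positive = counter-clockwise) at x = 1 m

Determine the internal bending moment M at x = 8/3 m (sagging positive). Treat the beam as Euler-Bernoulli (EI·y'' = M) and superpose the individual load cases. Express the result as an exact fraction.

Load 1 — triangular load w₀=17 kN/m (0→w₀ over full span):
  M_1 = 3w₀Lx/20 - w₀L²/30 - w₀x³/(6L) = 3·17·4·(8/3)/20 - 17·4²/30 - 17·(8/3)³/(6·4) = 1904/405 kN·m
Load 2 — point force P=-2 kN at a=12/5 m (b=L-a=8/5):
  M_2 = Pa²(a+3b)(L-x)/L³ - Pa²b/L²  [x>a] = (-2)·(12/5)²·((12/5)+3·(8/5))·(4-(8/3))/4³ - (-2)·(12/5)²·(8/5)/4² = -72/125 kN·m
Load 3 — applied couple M₀=4 kN·m at a=1 m (b=L-a=3):
  M_3 = R_Ax - M_A - M₀  [x>a] with R_A=9/8, M_A=-3/4 = (9/8)·(8/3) - (-3/4) - 4 = -1/4 kN·m
Superposition: M = Σ M_i = 156947/40500 kN·m ≈ 3.875235 kN·m

M(8/3) = 156947/40500 kN·m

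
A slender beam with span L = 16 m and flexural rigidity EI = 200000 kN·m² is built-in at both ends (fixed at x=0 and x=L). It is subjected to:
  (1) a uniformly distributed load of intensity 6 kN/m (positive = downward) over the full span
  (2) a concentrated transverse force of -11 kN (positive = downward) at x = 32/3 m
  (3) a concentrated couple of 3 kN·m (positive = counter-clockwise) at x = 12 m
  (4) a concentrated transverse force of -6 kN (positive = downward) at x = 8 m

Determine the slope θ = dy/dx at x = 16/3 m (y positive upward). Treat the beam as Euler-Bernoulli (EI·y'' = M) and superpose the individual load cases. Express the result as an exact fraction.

Load 1 — uniform load w=6 kN/m over full span:
  θ_1 = -wx(L-x)(L-2x)/(12EI) = -6·(16/3)·(16-(16/3))·(16-2·(16/3))/(12·200000) = -64/84375 rad
Load 2 — point force P=-11 kN at a=32/3 m (b=L-a=16/3):
  θ_2 = -Pb²x(2aL-(3a+b)x)/(2L³EI)  [x≤a] = -(-11)·(16/3)²·(16/3)·(2·(32/3)·16-(3·(32/3)+(16/3))·(16/3))/(2·16³·200000) = 22/151875 rad
Load 3 — applied couple M₀=3 kN·m at a=12 m (b=L-a=4):
  θ_3 = (R_Ax²/2 - M_Ax)/EI  [x≤a] with R_A=27/128, M_A=15/16 = ((27/128)·(16/3)²/2 - (15/16)·(16/3))/200000 = -1/100000 rad
Load 4 — point force P=-6 kN at a=8 m (b=L-a=8):
  θ_4 = -Pb²x(2aL-(3a+b)x)/(2L³EI)  [x≤a] = -(-6)·8²·(16/3)·(2·8·16-(3·8+8)·(16/3))/(2·16³·200000) = 1/9375 rad
Superposition: θ = Σ θ_i = -12563/24300000 rad ≈ -0.000517 rad

θ(16/3) = -12563/24300000 rad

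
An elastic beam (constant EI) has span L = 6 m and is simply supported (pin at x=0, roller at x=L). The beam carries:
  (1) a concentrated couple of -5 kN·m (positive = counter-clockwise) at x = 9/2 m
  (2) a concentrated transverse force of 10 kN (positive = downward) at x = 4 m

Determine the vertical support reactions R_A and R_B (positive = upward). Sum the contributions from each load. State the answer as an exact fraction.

Load 1 — applied couple M₀=-5 kN·m at a=9/2 m (b=L-a=3/2):
  R_A = M₀/L = (-5)/6 = -5/6 kN
  R_B = -M₀/L = -(-5)/6 = 5/6 kN
Load 2 — point force P=10 kN at a=4 m (b=L-a=2):
  R_A = Pb/L = 10·2/6 = 10/3 kN
  R_B = Pa/L = 10·4/6 = 20/3 kN
Superposition: R_A = 5/2 kN, R_B = 15/2 kN

R_A = 5/2 kN, R_B = 15/2 kN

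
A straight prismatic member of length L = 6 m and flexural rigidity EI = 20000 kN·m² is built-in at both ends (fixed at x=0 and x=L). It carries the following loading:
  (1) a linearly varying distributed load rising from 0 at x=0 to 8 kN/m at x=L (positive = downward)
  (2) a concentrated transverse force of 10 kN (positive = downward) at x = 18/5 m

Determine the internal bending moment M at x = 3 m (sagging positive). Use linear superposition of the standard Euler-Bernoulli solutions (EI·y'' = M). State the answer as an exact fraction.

M(3) = 54/5 kN·m

Load 1 — triangular load w₀=8 kN/m (0→w₀ over full span):
  M_1 = 3w₀Lx/20 - w₀L²/30 - w₀x³/(6L) = 3·8·6·3/20 - 8·6²/30 - 8·3³/(6·6) = 6 kN·m
Load 2 — point force P=10 kN at a=18/5 m (b=L-a=12/5):
  M_2 = Pb²(3a+b)x/L³ - Pab²/L²  [x≤a] = 10·(12/5)²·(3·(18/5)+(12/5))·3/6³ - 10·(18/5)·(12/5)²/6² = 24/5 kN·m
Superposition: M = Σ M_i = 54/5 kN·m ≈ 10.800000 kN·m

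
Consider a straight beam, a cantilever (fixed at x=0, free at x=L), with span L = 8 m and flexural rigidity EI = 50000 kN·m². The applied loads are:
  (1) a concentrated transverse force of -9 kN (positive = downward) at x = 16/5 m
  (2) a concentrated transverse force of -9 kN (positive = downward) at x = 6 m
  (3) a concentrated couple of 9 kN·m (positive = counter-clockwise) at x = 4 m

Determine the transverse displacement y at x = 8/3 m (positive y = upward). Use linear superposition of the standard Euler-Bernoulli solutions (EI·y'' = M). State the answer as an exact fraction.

Load 1 — point force P=-9 kN at a=16/5 m (b=L-a=24/5):
  y_1 = -Px²(3a-x)/(6EI)  [x≤a] = -(-9)·(8/3)²·(3·(16/5)-(8/3))/(6·50000) = 208/140625 m
Load 2 — point force P=-9 kN at a=6 m (b=L-a=2):
  y_2 = -Px²(3a-x)/(6EI)  [x≤a] = -(-9)·(8/3)²·(3·6-(8/3))/(6·50000) = 92/28125 m
Load 3 — applied couple M₀=9 kN·m at a=4 m (b=L-a=4):
  y_3 = M₀x²/(2EI)  [x≤a] = 9·(8/3)²/(2·50000) = 2/3125 m
Superposition: y = Σ y_i = 758/140625 m ≈ 0.005390 m

y(8/3) = 758/140625 m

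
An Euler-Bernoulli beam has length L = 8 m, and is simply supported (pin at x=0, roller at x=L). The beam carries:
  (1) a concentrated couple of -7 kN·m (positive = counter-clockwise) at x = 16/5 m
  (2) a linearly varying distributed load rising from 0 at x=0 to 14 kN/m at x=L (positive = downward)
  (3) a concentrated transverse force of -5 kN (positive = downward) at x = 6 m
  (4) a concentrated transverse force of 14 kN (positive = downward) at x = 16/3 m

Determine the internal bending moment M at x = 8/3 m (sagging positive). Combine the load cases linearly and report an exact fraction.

M(8/3) = 4133/81 kN·m

Load 1 — applied couple M₀=-7 kN·m at a=16/5 m (b=L-a=24/5):
  M_1 = M₀x/L  [x≤a] = (-7)·(8/3)/8 = -7/3 kN·m
Load 2 — triangular load w₀=14 kN/m (0→w₀ over full span):
  M_2 = w₀Lx/6 - w₀x³/(6L) = 14·8·(8/3)/6 - 14·(8/3)³/(6·8) = 3584/81 kN·m
Load 3 — point force P=-5 kN at a=6 m (b=L-a=2):
  M_3 = Pbx/L  [x≤a] = (-5)·2·(8/3)/8 = -10/3 kN·m
Load 4 — point force P=14 kN at a=16/3 m (b=L-a=8/3):
  M_4 = Pbx/L  [x≤a] = 14·(8/3)·(8/3)/8 = 112/9 kN·m
Superposition: M = Σ M_i = 4133/81 kN·m ≈ 51.024691 kN·m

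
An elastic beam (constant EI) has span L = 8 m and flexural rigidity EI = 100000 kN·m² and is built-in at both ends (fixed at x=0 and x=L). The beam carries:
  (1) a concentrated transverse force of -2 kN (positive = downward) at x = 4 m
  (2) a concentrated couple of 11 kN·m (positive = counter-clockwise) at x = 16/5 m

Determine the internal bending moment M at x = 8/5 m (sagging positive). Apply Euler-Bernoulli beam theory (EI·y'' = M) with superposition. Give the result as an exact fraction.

Load 1 — point force P=-2 kN at a=4 m (b=L-a=4):
  M_1 = Pb²(3a+b)x/L³ - Pab²/L²  [x≤a] = (-2)·4²·(3·4+4)·(8/5)/8³ - (-2)·4·4²/8² = 2/5 kN·m
Load 2 — applied couple M₀=11 kN·m at a=16/5 m (b=L-a=24/5):
  M_2 = R_Ax - M_A  [x≤a] with R_A=99/50, M_A=33/25 = (99/50)·(8/5) - (33/25) = 231/125 kN·m
Superposition: M = Σ M_i = 281/125 kN·m ≈ 2.248000 kN·m

M(8/5) = 281/125 kN·m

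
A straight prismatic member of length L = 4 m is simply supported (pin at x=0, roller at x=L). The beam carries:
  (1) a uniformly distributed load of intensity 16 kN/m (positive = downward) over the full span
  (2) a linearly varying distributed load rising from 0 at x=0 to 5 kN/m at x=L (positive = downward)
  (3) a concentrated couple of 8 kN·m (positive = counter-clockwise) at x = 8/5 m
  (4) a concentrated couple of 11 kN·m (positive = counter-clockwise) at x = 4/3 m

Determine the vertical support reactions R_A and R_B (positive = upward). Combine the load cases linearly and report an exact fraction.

R_A = 481/12 kN, R_B = 407/12 kN

Load 1 — uniform load w=16 kN/m over full span:
  R_A = wL/2 = 16·4/2 = 32 kN
  R_B = wL/2 = 16·4/2 = 32 kN
Load 2 — triangular load w₀=5 kN/m (0→w₀ over full span):
  R_A = w₀L/6 = 5·4/6 = 10/3 kN
  R_B = w₀L/3 = 5·4/3 = 20/3 kN
Load 3 — applied couple M₀=8 kN·m at a=8/5 m (b=L-a=12/5):
  R_A = M₀/L = 8/4 = 2 kN
  R_B = -M₀/L = -8/4 = -2 kN
Load 4 — applied couple M₀=11 kN·m at a=4/3 m (b=L-a=8/3):
  R_A = M₀/L = 11/4 kN
  R_B = -M₀/L = -11/4 kN
Superposition: R_A = 481/12 kN, R_B = 407/12 kN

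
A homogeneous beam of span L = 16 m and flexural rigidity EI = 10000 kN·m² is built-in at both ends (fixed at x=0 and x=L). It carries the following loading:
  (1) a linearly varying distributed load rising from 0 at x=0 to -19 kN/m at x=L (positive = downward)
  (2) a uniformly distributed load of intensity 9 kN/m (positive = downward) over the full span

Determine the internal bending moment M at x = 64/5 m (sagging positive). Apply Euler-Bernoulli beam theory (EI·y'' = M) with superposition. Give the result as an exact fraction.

Load 1 — triangular load w₀=-19 kN/m (0→w₀ over full span):
  M_1 = 3w₀Lx/20 - w₀L²/30 - w₀x³/(6L) = 3·(-19)·16·(64/5)/20 - (-19)·16²/30 - (-19)·(64/5)³/(6·16) = -2432/375 kN·m
Load 2 — uniform load w=9 kN/m over full span:
  M_2 = wLx/2 - wL²/12 - wx²/2 = 9·16·(64/5)/2 - 9·16²/12 - 9·(64/5)²/2 = -192/25 kN·m
Superposition: M = Σ M_i = -5312/375 kN·m ≈ -14.165333 kN·m

M(64/5) = -5312/375 kN·m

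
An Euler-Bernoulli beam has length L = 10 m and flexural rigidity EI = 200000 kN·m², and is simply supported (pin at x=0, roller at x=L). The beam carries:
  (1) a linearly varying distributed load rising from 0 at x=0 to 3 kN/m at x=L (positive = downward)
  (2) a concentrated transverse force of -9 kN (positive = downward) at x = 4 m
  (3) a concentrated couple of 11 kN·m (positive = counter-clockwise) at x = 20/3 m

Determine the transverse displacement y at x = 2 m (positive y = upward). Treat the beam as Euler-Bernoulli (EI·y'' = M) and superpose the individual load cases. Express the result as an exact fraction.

Load 1 — triangular load w₀=3 kN/m (0→w₀ over full span):
  y_1 = -w₀x(7L⁴-10L²x²+3x⁴)/(360LEI) = -3·2·(7·10⁴-10·10²·2²+3·2⁴)/(360·10·200000) = -43/78125 m
Load 2 — point force P=-9 kN at a=4 m (b=L-a=6):
  y_2 = -Pbx(L²-b²-x²)/(6LEI)  [x≤a] = -(-9)·6·2·(10²-6²-2²)/(6·10·200000) = 27/50000 m
Load 3 — applied couple M₀=11 kN·m at a=20/3 m (b=L-a=10/3):
  y_3 = (M₀x³/(6L)+C₁x)/EI  [x≤a] with C₁=M₀(3b²-L²)/(6L)=-110/9 = (11·2³/(6·10)+(-110/9)·2)/200000 = -517/4500000 m
Superposition: y = Σ y_i = -2819/22500000 m ≈ -0.000125 m

y(2) = -2819/22500000 m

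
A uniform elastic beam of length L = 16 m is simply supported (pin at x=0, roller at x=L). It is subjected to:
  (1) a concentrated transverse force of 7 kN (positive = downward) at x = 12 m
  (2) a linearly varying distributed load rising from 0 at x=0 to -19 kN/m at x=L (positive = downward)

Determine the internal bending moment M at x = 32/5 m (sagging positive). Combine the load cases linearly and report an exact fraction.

M(32/5) = -32648/125 kN·m

Load 1 — point force P=7 kN at a=12 m (b=L-a=4):
  M_1 = Pbx/L  [x≤a] = 7·4·(32/5)/16 = 56/5 kN·m
Load 2 — triangular load w₀=-19 kN/m (0→w₀ over full span):
  M_2 = w₀Lx/6 - w₀x³/(6L) = (-19)·16·(32/5)/6 - (-19)·(32/5)³/(6·16) = -34048/125 kN·m
Superposition: M = Σ M_i = -32648/125 kN·m ≈ -261.184000 kN·m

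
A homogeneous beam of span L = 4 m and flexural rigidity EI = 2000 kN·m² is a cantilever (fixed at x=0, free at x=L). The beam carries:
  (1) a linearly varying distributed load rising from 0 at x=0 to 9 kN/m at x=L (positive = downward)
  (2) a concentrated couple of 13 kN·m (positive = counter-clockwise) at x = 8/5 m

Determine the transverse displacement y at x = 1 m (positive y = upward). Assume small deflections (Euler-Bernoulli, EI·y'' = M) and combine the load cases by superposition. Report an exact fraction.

y(1) = -2323/320000 m

Load 1 — triangular load w₀=9 kN/m (0→w₀ over full span):
  y_1 = (w₀Lx³/12-w₀L²x²/6-w₀x⁵/(120L))/EI = (9·4·1³/12-9·4²·1²/6-9·1⁵/(120·4))/2000 = -3363/320000 m
Load 2 — applied couple M₀=13 kN·m at a=8/5 m (b=L-a=12/5):
  y_2 = M₀x²/(2EI)  [x≤a] = 13·1²/(2·2000) = 13/4000 m
Superposition: y = Σ y_i = -2323/320000 m ≈ -0.007259 m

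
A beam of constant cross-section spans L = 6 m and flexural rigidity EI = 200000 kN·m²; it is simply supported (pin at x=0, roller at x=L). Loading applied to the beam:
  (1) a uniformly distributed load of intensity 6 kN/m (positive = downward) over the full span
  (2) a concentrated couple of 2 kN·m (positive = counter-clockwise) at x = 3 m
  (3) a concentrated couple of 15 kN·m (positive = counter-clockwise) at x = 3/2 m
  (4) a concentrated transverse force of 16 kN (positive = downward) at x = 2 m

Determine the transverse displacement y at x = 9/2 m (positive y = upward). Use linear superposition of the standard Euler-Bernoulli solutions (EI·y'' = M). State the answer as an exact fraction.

Load 1 — uniform load w=6 kN/m over full span:
  y_1 = -wx(L³-2Lx²+x³)/(24EI) = -6·(9/2)·(6³-2·6·(9/2)²+(9/2)³)/(24·200000) = -4617/12800000 m
Load 2 — applied couple M₀=2 kN·m at a=3 m (b=L-a=3):
  y_2 = (M₀x³/(6L)-M₀(x-a)²/2+C₁x)/EI  [x>a] with C₁=M₀(3b²-L²)/(6L)=-1/2 = (2·(9/2)³/(6·6)-2·((9/2)-3)²/2+(-1/2)·(9/2))/200000 = 9/3200000 m
Load 3 — applied couple M₀=15 kN·m at a=3/2 m (b=L-a=9/2):
  y_3 = (M₀x³/(6L)-M₀(x-a)²/2+C₁x)/EI  [x>a] with C₁=M₀(3b²-L²)/(6L)=165/16 = (15·(9/2)³/(6·6)-15·((9/2)-(3/2))²/2+(165/16)·(9/2))/200000 = 27/320000 m
Load 4 — point force P=16 kN at a=2 m (b=L-a=4):
  y_4 = -Pa(L-x)(2Lx-a²-x²)/(6LEI)  [x>a] = -16·2·(6-(9/2))·(2·6·(9/2)-2²-(9/2)²)/(6·6·200000) = -119/600000 m
Superposition: y = Σ y_i = -18119/38400000 m ≈ -0.000472 m

y(9/2) = -18119/38400000 m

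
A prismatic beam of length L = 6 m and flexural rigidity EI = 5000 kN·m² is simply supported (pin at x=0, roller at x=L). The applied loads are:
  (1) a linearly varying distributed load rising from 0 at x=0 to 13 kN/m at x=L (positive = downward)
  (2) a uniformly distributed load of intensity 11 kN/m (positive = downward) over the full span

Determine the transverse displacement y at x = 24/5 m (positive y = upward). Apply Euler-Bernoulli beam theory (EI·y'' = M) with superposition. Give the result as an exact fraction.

Load 1 — triangular load w₀=13 kN/m (0→w₀ over full span):
  y_1 = -w₀x(7L⁴-10L²x²+3x⁴)/(360LEI) = -13·(24/5)·(7·6⁴-10·6²·(24/5)²+3·(24/5)⁴)/(360·6·5000) = -133731/9765625 m
Load 2 — uniform load w=11 kN/m over full span:
  y_2 = -wx(L³-2Lx²+x³)/(24EI) = -11·(24/5)·(6³-2·6·(24/5)²+(24/5)³)/(24·5000) = -8613/390625 m
Superposition: y = Σ y_i = -349056/9765625 m ≈ -0.035743 m

y(24/5) = -349056/9765625 m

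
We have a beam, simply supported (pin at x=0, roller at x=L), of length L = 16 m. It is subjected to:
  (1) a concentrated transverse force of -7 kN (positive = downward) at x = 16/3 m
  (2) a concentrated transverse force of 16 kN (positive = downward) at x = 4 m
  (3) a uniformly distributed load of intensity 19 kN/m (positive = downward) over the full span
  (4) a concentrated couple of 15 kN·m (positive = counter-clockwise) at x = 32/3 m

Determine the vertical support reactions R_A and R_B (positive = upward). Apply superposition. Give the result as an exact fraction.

R_A = 7693/48 kN, R_B = 7331/48 kN

Load 1 — point force P=-7 kN at a=16/3 m (b=L-a=32/3):
  R_A = Pb/L = (-7)·(32/3)/16 = -14/3 kN
  R_B = Pa/L = (-7)·(16/3)/16 = -7/3 kN
Load 2 — point force P=16 kN at a=4 m (b=L-a=12):
  R_A = Pb/L = 16·12/16 = 12 kN
  R_B = Pa/L = 16·4/16 = 4 kN
Load 3 — uniform load w=19 kN/m over full span:
  R_A = wL/2 = 19·16/2 = 152 kN
  R_B = wL/2 = 19·16/2 = 152 kN
Load 4 — applied couple M₀=15 kN·m at a=32/3 m (b=L-a=16/3):
  R_A = M₀/L = 15/16 kN
  R_B = -M₀/L = -15/16 kN
Superposition: R_A = 7693/48 kN, R_B = 7331/48 kN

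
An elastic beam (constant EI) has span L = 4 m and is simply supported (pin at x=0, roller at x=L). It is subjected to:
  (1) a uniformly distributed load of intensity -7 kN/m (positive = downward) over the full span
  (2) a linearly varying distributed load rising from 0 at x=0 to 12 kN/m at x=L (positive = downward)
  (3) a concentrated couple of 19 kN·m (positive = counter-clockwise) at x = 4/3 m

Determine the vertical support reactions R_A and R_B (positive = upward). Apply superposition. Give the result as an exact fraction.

Load 1 — uniform load w=-7 kN/m over full span:
  R_A = wL/2 = (-7)·4/2 = -14 kN
  R_B = wL/2 = (-7)·4/2 = -14 kN
Load 2 — triangular load w₀=12 kN/m (0→w₀ over full span):
  R_A = w₀L/6 = 12·4/6 = 8 kN
  R_B = w₀L/3 = 12·4/3 = 16 kN
Load 3 — applied couple M₀=19 kN·m at a=4/3 m (b=L-a=8/3):
  R_A = M₀/L = 19/4 kN
  R_B = -M₀/L = -19/4 kN
Superposition: R_A = -5/4 kN, R_B = -11/4 kN

R_A = -5/4 kN, R_B = -11/4 kN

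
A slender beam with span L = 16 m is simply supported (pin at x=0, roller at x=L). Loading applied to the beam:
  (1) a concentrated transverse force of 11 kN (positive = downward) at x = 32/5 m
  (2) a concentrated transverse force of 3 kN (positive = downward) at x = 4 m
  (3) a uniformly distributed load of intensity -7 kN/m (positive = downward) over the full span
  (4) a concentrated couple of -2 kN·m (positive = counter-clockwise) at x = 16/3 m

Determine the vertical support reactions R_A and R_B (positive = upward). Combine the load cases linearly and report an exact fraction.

Load 1 — point force P=11 kN at a=32/5 m (b=L-a=48/5):
  R_A = Pb/L = 11·(48/5)/16 = 33/5 kN
  R_B = Pa/L = 11·(32/5)/16 = 22/5 kN
Load 2 — point force P=3 kN at a=4 m (b=L-a=12):
  R_A = Pb/L = 3·12/16 = 9/4 kN
  R_B = Pa/L = 3·4/16 = 3/4 kN
Load 3 — uniform load w=-7 kN/m over full span:
  R_A = wL/2 = (-7)·16/2 = -56 kN
  R_B = wL/2 = (-7)·16/2 = -56 kN
Load 4 — applied couple M₀=-2 kN·m at a=16/3 m (b=L-a=32/3):
  R_A = M₀/L = (-2)/16 = -1/8 kN
  R_B = -M₀/L = -(-2)/16 = 1/8 kN
Superposition: R_A = -1891/40 kN, R_B = -2029/40 kN

R_A = -1891/40 kN, R_B = -2029/40 kN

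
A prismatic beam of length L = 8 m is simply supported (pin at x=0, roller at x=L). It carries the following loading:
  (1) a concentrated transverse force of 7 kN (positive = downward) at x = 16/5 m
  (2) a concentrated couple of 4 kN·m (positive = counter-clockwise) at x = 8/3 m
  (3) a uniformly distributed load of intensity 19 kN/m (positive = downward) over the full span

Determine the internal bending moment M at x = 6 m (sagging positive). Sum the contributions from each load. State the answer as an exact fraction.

Load 1 — point force P=7 kN at a=16/5 m (b=L-a=24/5):
  M_1 = Pa(L-x)/L  [x>a] = 7·(16/5)·(8-6)/8 = 28/5 kN·m
Load 2 — applied couple M₀=4 kN·m at a=8/3 m (b=L-a=16/3):
  M_2 = M₀x/L - M₀  [x>a] = 4·6/8 - 4 = -1 kN·m
Load 3 — uniform load w=19 kN/m over full span:
  M_3 = wx(L-x)/2 = 19·6·(8-6)/2 = 114 kN·m
Superposition: M = Σ M_i = 593/5 kN·m ≈ 118.600000 kN·m

M(6) = 593/5 kN·m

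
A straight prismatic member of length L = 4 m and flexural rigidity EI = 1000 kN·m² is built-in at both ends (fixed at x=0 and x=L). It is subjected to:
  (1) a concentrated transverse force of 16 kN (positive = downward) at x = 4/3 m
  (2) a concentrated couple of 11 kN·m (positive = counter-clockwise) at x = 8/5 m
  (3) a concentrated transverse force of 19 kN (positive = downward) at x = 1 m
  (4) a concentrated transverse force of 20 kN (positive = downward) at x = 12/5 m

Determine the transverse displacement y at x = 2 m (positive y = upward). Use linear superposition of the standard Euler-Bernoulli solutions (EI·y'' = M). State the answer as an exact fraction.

Load 1 — point force P=16 kN at a=4/3 m (b=L-a=8/3):
  y_1 = -Pa²(L-x)²(3bL-(3b+a)(L-x))/(6L³EI)  [x>a] = -16·(4/3)²·(4-2)²·(3·(8/3)·4-(3·(8/3)+(4/3))·(4-2))/(6·4³·1000) = -8/2025 m
Load 2 — applied couple M₀=11 kN·m at a=8/5 m (b=L-a=12/5):
  y_2 = (R_Ax³/6 - M_Ax²/2 - M₀(x-a)²/2)/EI  [x>a] with R_A=99/25, M_A=33/25 = ((99/25)·2³/6 - (33/25)·2²/2 - 11·(2-(8/5))²/2)/1000 = 11/6250 m
Load 3 — point force P=19 kN at a=1 m (b=L-a=3):
  y_3 = -Pa²(L-x)²(3bL-(3b+a)(L-x))/(6L³EI)  [x>a] = -19·1²·(4-2)²·(3·3·4-(3·3+1)·(4-2))/(6·4³·1000) = -19/6000 m
Load 4 — point force P=20 kN at a=12/5 m (b=L-a=8/5):
  y_4 = -Pb²x²(3aL-(3a+b)x)/(6L³EI)  [x≤a] = -20·(8/5)²·2²·(3·(12/5)·4-(3·(12/5)+(8/5))·2)/(6·4³·1000) = -56/9375 m
Superposition: y = Σ y_i = -45889/4050000 m ≈ -0.011331 m

y(2) = -45889/4050000 m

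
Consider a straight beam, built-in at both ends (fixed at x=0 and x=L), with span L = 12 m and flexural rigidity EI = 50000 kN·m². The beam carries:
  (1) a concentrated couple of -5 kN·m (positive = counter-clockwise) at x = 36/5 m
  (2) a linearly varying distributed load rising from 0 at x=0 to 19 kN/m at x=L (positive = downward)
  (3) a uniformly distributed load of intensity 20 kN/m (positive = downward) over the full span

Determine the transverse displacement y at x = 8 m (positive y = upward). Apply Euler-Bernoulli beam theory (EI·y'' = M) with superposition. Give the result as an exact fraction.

y(8) = -7223/281250 m

Load 1 — applied couple M₀=-5 kN·m at a=36/5 m (b=L-a=24/5):
  y_1 = (R_Ax³/6 - M_Ax²/2 - M₀(x-a)²/2)/EI  [x>a] with R_A=-3/5, M_A=-8/5 = ((-3/5)·8³/6 - (-8/5)·8²/2 - (-5)·(8-(36/5))²/2)/50000 = 1/31250 m
Load 2 — triangular load w₀=19 kN/m (0→w₀ over full span):
  y_2 = -w₀x²(L-x)²(x+2L)/(120LEI) = -19·8²·(12-8)²·(8+2·12)/(120·12·50000) = -1216/140625 m
Load 3 — uniform load w=20 kN/m over full span:
  y_3 = -wx²(L-x)²/(24EI) = -20·8²·(12-8)²/(24·50000) = -32/1875 m
Superposition: y = Σ y_i = -7223/281250 m ≈ -0.025682 m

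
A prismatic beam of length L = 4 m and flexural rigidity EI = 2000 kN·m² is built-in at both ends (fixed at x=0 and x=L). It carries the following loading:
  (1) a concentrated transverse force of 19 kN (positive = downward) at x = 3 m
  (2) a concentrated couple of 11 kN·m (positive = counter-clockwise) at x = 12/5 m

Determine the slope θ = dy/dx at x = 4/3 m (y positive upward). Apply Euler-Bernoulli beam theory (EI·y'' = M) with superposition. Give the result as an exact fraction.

θ(4/3) = -739/450000 rad

Load 1 — point force P=19 kN at a=3 m (b=L-a=1):
  θ_1 = -Pb²x(2aL-(3a+b)x)/(2L³EI)  [x≤a] = -19·1²·(4/3)·(2·3·4-(3·3+1)·(4/3))/(2·4³·2000) = -19/18000 rad
Load 2 — applied couple M₀=11 kN·m at a=12/5 m (b=L-a=8/5):
  θ_2 = (R_Ax²/2 - M_Ax)/EI  [x≤a] with R_A=99/25, M_A=88/25 = ((99/25)·(4/3)²/2 - (88/25)·(4/3))/2000 = -11/18750 rad
Superposition: θ = Σ θ_i = -739/450000 rad ≈ -0.001642 rad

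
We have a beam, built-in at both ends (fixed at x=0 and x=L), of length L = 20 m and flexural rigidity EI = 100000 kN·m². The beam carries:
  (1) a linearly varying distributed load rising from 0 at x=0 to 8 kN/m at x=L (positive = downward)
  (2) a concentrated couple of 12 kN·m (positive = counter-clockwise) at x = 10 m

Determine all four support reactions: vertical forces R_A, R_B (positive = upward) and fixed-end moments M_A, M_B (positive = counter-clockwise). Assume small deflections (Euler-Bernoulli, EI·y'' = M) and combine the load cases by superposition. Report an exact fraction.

R_A = 249/10 kN, M_A = 329/3 kN·m, R_B = 551/10 kN, M_B = -157 kN·m

Load 1 — triangular load w₀=8 kN/m (0→w₀ over full span):
  R_A = 3w₀L/20 = 3·8·20/20 = 24 kN
  M_A = w₀L²/30 = 8·20²/30 = 320/3 kN·m
  R_B = 7w₀L/20 = 7·8·20/20 = 56 kN
  M_B = -w₀L²/20 = -8·20²/20 = -160 kN·m
Load 2 — applied couple M₀=12 kN·m at a=10 m (b=L-a=10):
  R_A = 6M₀ab/L³ = 6·12·10·10/20³ = 9/10 kN
  M_A = M₀b(2a-b)/L² = 12·10·(2·10-10)/20² = 3 kN·m
  R_B = -6M₀ab/L³ = -6·12·10·10/20³ = -9/10 kN
  M_B = M₀a(2b-a)/L² = 12·10·(2·10-10)/20² = 3 kN·m
Superposition: R_A = 249/10 kN, M_A = 329/3 kN·m, R_B = 551/10 kN, M_B = -157 kN·m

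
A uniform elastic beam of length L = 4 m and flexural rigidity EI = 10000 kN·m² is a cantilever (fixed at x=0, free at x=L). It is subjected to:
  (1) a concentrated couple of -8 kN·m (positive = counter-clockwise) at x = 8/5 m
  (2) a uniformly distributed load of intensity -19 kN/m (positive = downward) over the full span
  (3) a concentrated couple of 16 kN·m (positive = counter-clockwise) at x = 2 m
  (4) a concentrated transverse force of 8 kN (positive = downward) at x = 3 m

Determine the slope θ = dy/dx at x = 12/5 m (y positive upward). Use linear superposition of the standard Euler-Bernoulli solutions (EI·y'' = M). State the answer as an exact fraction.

Load 1 — applied couple M₀=-8 kN·m at a=8/5 m (b=L-a=12/5):
  θ_1 = M₀a/EI  [x>a] = (-8)·(8/5)/10000 = -4/3125 rad
Load 2 — uniform load w=-19 kN/m over full span:
  θ_2 = -wx(x²-3Lx+3L²)/(6EI) = -(-19)·(12/5)·((12/5)²-3·4·(12/5)+3·4²)/(6·10000) = 1482/78125 rad
Load 3 — applied couple M₀=16 kN·m at a=2 m (b=L-a=2):
  θ_3 = M₀a/EI  [x>a] = 16·2/10000 = 2/625 rad
Load 4 — point force P=8 kN at a=3 m (b=L-a=1):
  θ_4 = -Px(2a-x)/(2EI)  [x≤a] = -8·(12/5)·(2·3-(12/5))/(2·10000) = -54/15625 rad
Superposition: θ = Σ θ_i = 1362/78125 rad ≈ 0.017434 rad

θ(12/5) = 1362/78125 rad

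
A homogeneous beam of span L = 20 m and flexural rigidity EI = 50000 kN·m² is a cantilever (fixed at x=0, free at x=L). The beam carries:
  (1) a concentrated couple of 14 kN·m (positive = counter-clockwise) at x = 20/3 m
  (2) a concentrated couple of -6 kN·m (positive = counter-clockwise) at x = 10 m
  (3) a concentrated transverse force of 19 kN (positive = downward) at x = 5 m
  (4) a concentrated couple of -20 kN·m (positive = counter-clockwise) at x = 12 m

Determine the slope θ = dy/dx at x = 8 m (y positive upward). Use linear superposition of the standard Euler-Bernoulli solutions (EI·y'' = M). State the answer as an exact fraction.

θ(8) = -2113/300000 rad

Load 1 — applied couple M₀=14 kN·m at a=20/3 m (b=L-a=40/3):
  θ_1 = M₀a/EI  [x>a] = 14·(20/3)/50000 = 7/3750 rad
Load 2 — applied couple M₀=-6 kN·m at a=10 m (b=L-a=10):
  θ_2 = M₀x/EI  [x≤a] = (-6)·8/50000 = -3/3125 rad
Load 3 — point force P=19 kN at a=5 m (b=L-a=15):
  θ_3 = -Pa²/(2EI)  [x>a] = -19·5²/(2·50000) = -19/4000 rad
Load 4 — applied couple M₀=-20 kN·m at a=12 m (b=L-a=8):
  θ_4 = M₀x/EI  [x≤a] = (-20)·8/50000 = -2/625 rad
Superposition: θ = Σ θ_i = -2113/300000 rad ≈ -0.007043 rad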